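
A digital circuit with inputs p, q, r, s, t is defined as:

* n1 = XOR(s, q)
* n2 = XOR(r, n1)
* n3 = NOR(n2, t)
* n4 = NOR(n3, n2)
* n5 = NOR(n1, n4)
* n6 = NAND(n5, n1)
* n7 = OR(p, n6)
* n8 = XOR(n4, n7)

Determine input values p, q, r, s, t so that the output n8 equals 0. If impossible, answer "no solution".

n8 = XOR(n4, n7) must be 0, so n4 and n7 are equal.
Check with p=1 q=1 r=0 s=1 t=1:
n1 = XOR(s, q) = XOR(1, 1) = 0
n2 = XOR(r, n1) = XOR(0, 0) = 0
n3 = NOR(n2, t) = NOR(0, 1) = 0
n4 = NOR(n3, n2) = NOR(0, 0) = 1
n5 = NOR(n1, n4) = NOR(0, 1) = 0
n6 = NAND(n5, n1) = NAND(0, 0) = 1
n7 = OR(p, n6) = OR(1, 1) = 1
n8 = XOR(n4, n7) = XOR(1, 1) = 0
So n8 = 0 as required.

p=1 q=1 r=0 s=1 t=1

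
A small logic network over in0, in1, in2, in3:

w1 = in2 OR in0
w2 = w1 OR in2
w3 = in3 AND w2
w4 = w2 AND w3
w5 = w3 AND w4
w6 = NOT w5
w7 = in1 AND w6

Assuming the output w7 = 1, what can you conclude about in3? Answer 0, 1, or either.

Both values of in3 occur among assignments with w7 = 1:
  in3=0: in0=0, in1=1, in2=0, in3=0
  in3=1: in0=0, in1=1, in2=0, in3=1

either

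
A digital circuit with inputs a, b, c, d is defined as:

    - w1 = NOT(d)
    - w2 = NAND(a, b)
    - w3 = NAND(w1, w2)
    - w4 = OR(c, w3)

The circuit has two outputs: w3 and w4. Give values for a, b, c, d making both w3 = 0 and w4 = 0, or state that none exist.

Check with a=0, b=1, c=0, d=0:
w1 = NOT(d) = NOT 0 = 1
w2 = NAND(a, b) = NAND(0, 1) = 1
w3 = NAND(w1, w2) = NAND(1, 1) = 0
w4 = OR(c, w3) = OR(0, 0) = 0
So w3 = 0 and w4 = 0.

a=0, b=1, c=0, d=0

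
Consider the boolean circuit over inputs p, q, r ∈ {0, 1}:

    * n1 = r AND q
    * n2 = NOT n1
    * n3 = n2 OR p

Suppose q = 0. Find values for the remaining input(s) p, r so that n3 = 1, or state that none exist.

p=0, r=0

n3 = n2 OR p must be 1, so at least one of n2, p is 1.
Check with q = 0 and p=0, r=0:
n1 = r AND q = 0 AND 0 = 0
n2 = NOT n1 = NOT 0 = 1
n3 = n2 OR p = 1 OR 0 = 1
So n3 = 1.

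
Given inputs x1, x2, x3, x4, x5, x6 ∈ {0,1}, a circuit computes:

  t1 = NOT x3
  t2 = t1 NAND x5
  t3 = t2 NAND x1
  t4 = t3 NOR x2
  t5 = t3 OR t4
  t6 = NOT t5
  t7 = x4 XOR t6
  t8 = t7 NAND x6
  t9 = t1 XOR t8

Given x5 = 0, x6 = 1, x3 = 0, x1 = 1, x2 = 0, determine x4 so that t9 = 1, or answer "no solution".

x4=1

t9 = t1 XOR t8 must be 1, so t1 and t8 differ.
Check with x5 = 0, x6 = 1, x3 = 0, x1 = 1, x2 = 0 and x4=1:
t1 = NOT x3 = NOT 0 = 1
t2 = t1 NAND x5 = 1 NAND 0 = 1
t3 = t2 NAND x1 = 1 NAND 1 = 0
t4 = t3 NOR x2 = 0 NOR 0 = 1
t5 = t3 OR t4 = 0 OR 1 = 1
t6 = NOT t5 = NOT 1 = 0
t7 = x4 XOR t6 = 1 XOR 0 = 1
t8 = t7 NAND x6 = 1 NAND 1 = 0
t9 = t1 XOR t8 = 1 XOR 0 = 1
So t9 = 1.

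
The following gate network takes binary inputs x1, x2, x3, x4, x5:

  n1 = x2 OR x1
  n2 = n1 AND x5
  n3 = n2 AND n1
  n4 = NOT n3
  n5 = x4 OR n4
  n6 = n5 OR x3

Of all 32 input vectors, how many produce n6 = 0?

n6 = n5 OR x3 must be 0, so both n5 = 0 and x3 = 0.
n5 = x4 OR n4 must be 0, so both x4 = 0 and n4 = 0.
n4 = NOT n3 must be 0, so n3 = 1.
Satisfying assignments:
  x1=0, x2=1, x3=0, x4=0, x5=1
  x1=1, x2=0, x3=0, x4=0, x5=1
  x1=1, x2=1, x3=0, x4=0, x5=1

3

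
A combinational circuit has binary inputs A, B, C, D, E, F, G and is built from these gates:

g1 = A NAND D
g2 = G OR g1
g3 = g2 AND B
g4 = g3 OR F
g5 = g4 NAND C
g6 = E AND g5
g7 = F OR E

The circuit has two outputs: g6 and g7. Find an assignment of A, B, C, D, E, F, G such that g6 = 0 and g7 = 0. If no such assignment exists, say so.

Check with A=0 B=0 C=0 D=1 E=0 F=0 G=0:
g1 = A NAND D = 0 NAND 1 = 1
g2 = G OR g1 = 0 OR 1 = 1
g3 = g2 AND B = 1 AND 0 = 0
g4 = g3 OR F = 0 OR 0 = 0
g5 = g4 NAND C = 0 NAND 0 = 1
g6 = E AND g5 = 0 AND 1 = 0
g7 = F OR E = 0 OR 0 = 0
So g6 = 0 and g7 = 0.

A=0 B=0 C=0 D=1 E=0 F=0 G=0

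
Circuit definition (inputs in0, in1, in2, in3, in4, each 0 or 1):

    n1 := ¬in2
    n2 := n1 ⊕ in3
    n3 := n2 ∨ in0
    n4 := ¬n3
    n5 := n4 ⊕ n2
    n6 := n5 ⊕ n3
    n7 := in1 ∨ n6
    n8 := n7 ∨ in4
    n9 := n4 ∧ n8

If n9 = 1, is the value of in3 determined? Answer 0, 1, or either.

Both values of in3 occur among assignments with n9 = 1:
  in3=0: in0=0, in1=0, in2=1, in3=0, in4=0
  in3=1: in0=0, in1=0, in2=0, in3=1, in4=0

either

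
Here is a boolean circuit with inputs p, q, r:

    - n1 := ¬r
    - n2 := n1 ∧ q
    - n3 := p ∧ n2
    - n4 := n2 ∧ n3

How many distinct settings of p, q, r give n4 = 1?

1

n4 = n2 ∧ n3 must be 1, so both n2 = 1 and n3 = 1.
n2 = n1 ∧ q must be 1, so both n1 = 1 and q = 1.
Enumerating the 8 input combinations, 1 give n4 = 1 and 7 give n4 = 0.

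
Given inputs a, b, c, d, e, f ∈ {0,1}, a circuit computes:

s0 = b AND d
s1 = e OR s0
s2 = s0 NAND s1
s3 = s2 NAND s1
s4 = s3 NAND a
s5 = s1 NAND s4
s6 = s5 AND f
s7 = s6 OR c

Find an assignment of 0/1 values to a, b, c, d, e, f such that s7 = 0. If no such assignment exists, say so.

a=0, b=1, c=0, d=0, e=0, f=0

Check with a=0, b=1, c=0, d=0, e=0, f=0:
s0 = b AND d = 1 AND 0 = 0
s1 = e OR s0 = 0 OR 0 = 0
s2 = s0 NAND s1 = 0 NAND 0 = 1
s3 = s2 NAND s1 = 1 NAND 0 = 1
s4 = s3 NAND a = 1 NAND 0 = 1
s5 = s1 NAND s4 = 0 NAND 1 = 1
s6 = s5 AND f = 1 AND 0 = 0
s7 = s6 OR c = 0 OR 0 = 0
So s7 = 0 as required.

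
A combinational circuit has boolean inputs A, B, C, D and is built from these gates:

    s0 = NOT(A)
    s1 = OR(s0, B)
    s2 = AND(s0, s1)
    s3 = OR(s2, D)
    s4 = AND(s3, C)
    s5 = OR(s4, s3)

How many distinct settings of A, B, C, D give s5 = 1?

12

s5 = OR(s4, s3) must be 1, so at least one of s4, s3 is 1.
Enumerating the 16 input combinations, 12 give s5 = 1 and 4 give s5 = 0.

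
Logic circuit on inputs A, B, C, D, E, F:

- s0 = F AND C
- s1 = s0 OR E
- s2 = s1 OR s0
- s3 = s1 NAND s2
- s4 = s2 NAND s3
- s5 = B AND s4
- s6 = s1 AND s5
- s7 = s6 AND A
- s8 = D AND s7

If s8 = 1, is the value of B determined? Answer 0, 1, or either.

s8 = D AND s7 must be 1, so both D = 1 and s7 = 1.
s7 = s6 AND A must be 1, so both s6 = 1 and A = 1.
s6 = s1 AND s5 must be 1, so both s1 = 1 and s5 = 1.
Every assignment with s8 = 1 has B = 1; there are 5 such assignment(s).

1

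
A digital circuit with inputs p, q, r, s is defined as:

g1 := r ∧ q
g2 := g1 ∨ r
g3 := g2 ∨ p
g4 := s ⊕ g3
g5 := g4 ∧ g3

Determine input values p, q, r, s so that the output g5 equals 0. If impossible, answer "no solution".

g5 = g4 ∧ g3 must be 0, so at least one of g4, g3 is 0.
Check with p=0, q=0, r=1, s=1:
g1 = r ∧ q = 1 ∧ 0 = 0
g2 = g1 ∨ r = 0 ∨ 1 = 1
g3 = g2 ∨ p = 1 ∨ 0 = 1
g4 = s ⊕ g3 = 1 ⊕ 1 = 0
g5 = g4 ∧ g3 = 0 ∧ 1 = 0
So g5 = 0 as required.

p=0, q=0, r=1, s=1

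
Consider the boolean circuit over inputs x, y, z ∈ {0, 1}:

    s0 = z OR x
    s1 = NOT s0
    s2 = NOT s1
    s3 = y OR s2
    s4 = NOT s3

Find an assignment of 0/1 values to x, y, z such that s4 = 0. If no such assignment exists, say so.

s4 = NOT s3 must be 0, so s3 = 1.
s3 = y OR s2 must be 1, so at least one of y, s2 is 1.
Check with x=0, y=1, z=0:
s0 = z OR x = 0 OR 0 = 0
s1 = NOT s0 = NOT 0 = 1
s2 = NOT s1 = NOT 1 = 0
s3 = y OR s2 = 1 OR 0 = 1
s4 = NOT s3 = NOT 1 = 0
So s4 = 0 as required.

x=0, y=1, z=0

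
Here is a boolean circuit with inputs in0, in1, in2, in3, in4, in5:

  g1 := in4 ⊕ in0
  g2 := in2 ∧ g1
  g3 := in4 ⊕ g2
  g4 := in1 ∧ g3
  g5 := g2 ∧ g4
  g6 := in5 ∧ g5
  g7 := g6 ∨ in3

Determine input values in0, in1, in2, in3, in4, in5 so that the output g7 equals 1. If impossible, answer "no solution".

g7 = g6 ∨ in3 must be 1, so at least one of g6, in3 is 1.
Check with in0=1 in1=0 in2=0 in3=1 in4=1 in5=1:
g1 = in4 ⊕ in0 = 1 ⊕ 1 = 0
g2 = in2 ∧ g1 = 0 ∧ 0 = 0
g3 = in4 ⊕ g2 = 1 ⊕ 0 = 1
g4 = in1 ∧ g3 = 0 ∧ 1 = 0
g5 = g2 ∧ g4 = 0 ∧ 0 = 0
g6 = in5 ∧ g5 = 1 ∧ 0 = 0
g7 = g6 ∨ in3 = 0 ∨ 1 = 1
So g7 = 1 as required.

in0=1 in1=0 in2=0 in3=1 in4=1 in5=1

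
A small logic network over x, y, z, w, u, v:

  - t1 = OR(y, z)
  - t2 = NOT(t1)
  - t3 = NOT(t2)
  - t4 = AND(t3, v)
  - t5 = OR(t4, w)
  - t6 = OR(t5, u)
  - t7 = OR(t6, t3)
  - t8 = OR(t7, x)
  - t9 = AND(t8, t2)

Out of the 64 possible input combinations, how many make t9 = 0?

t9 = AND(t8, t2) must be 0, so at least one of t8, t2 is 0.
Enumerating the 64 input combinations, 50 give t9 = 0 and 14 give t9 = 1.

50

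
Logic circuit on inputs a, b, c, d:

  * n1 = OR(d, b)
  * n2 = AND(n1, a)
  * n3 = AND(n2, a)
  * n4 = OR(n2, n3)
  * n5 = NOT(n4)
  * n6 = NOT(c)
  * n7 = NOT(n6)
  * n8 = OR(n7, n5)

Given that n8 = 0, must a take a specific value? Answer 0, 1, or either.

1

n8 = OR(n7, n5) must be 0, so both n7 = 0 and n5 = 0.
n7 = NOT(n6) must be 0, so n6 = 1.
Every assignment with n8 = 0 has a = 1; there are 3 such assignment(s).
  a=1, b=0, c=0, d=1
  a=1, b=1, c=0, d=0
  a=1, b=1, c=0, d=1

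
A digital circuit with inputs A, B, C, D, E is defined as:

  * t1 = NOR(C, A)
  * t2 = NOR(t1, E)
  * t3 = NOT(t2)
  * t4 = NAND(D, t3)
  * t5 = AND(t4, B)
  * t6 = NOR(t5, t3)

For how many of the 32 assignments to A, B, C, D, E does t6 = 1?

6

t6 = NOR(t5, t3) must be 1, so both t5 = 0 and t3 = 0.
Satisfying assignments:
  A=0, B=0, C=1, D=0, E=0
  A=0, B=0, C=1, D=1, E=0
  A=1, B=0, C=0, D=0, E=0
  A=1, B=0, C=0, D=1, E=0
  A=1, B=0, C=1, D=0, E=0
  A=1, B=0, C=1, D=1, E=0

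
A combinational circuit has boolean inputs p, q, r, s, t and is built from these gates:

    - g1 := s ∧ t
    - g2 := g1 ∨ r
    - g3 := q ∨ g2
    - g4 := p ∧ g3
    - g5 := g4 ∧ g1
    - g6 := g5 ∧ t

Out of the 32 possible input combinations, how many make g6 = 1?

4

g6 = g5 ∧ t must be 1, so both g5 = 1 and t = 1.
g5 = g4 ∧ g1 must be 1, so both g4 = 1 and g1 = 1.
g4 = p ∧ g3 must be 1, so both p = 1 and g3 = 1.
Satisfying assignments:
  p=1, q=0, r=0, s=1, t=1
  p=1, q=0, r=1, s=1, t=1
  p=1, q=1, r=0, s=1, t=1
  p=1, q=1, r=1, s=1, t=1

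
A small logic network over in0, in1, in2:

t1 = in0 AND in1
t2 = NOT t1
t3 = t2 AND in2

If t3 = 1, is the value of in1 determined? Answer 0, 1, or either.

either

Both values of in1 occur among assignments with t3 = 1:
  in1=0: in0=0, in1=0, in2=1
  in1=1: in0=0, in1=1, in2=1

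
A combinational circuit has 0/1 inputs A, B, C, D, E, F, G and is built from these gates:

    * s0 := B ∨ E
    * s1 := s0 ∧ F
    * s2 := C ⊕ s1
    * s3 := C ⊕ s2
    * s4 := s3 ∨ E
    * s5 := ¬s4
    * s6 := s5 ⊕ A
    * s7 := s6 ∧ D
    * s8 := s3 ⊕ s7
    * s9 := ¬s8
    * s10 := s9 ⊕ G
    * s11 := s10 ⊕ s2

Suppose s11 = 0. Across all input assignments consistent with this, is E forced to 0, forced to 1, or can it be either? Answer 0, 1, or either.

either

Both values of E occur among assignments with s11 = 0:
  E=0: A=0, B=0, C=0, D=0, E=0, F=0, G=1
  E=1: A=0, B=0, C=0, D=0, E=1, F=0, G=1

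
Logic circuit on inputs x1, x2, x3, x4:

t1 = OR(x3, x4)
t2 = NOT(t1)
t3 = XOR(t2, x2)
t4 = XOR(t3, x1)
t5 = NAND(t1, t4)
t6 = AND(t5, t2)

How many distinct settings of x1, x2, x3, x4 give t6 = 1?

t6 = AND(t5, t2) must be 1, so both t5 = 1 and t2 = 1.
t5 = NAND(t1, t4) must be 1, so at least one of t1, t4 is 0.
t2 = NOT(t1) must be 1, so t1 = 0.
Satisfying assignments:
  x1=0, x2=0, x3=0, x4=0
  x1=0, x2=1, x3=0, x4=0
  x1=1, x2=0, x3=0, x4=0
  x1=1, x2=1, x3=0, x4=0

4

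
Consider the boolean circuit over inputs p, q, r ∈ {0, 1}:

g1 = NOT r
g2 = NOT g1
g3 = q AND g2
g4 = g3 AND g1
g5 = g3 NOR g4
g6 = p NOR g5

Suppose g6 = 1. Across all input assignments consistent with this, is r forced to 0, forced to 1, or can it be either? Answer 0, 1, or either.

g6 = p NOR g5 must be 1, so both p = 0 and g5 = 0.
Every assignment with g6 = 1 has r = 1; there are 1 such assignment(s).
  p=0, q=1, r=1

1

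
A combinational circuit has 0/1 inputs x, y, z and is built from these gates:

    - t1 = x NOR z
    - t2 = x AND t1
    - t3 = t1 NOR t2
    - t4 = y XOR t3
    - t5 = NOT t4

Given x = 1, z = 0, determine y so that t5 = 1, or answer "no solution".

y=1

Check with x = 1, z = 0 and y=1:
t1 = x NOR z = 1 NOR 0 = 0
t2 = x AND t1 = 1 AND 0 = 0
t3 = t1 NOR t2 = 0 NOR 0 = 1
t4 = y XOR t3 = 1 XOR 1 = 0
t5 = NOT t4 = NOT 0 = 1
So t5 = 1.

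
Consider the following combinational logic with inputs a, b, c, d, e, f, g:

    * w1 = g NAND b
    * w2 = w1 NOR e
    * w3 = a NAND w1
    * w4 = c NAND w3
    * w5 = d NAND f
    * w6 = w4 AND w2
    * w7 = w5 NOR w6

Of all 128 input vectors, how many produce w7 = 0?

w7 = w5 NOR w6 must be 0, so at least one of w5, w6 is 1.
Enumerating the 128 input combinations, 98 give w7 = 0 and 30 give w7 = 1.

98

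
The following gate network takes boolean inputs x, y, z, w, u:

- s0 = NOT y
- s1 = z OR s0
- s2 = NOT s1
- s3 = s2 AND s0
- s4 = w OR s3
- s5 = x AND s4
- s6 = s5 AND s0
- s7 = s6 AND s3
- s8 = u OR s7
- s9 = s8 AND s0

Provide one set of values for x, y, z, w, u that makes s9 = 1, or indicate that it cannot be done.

s9 = s8 AND s0 must be 1, so both s8 = 1 and s0 = 1.
s8 = u OR s7 must be 1, so at least one of u, s7 is 1.
Check with x=0, y=0, z=1, w=1, u=1:
s0 = NOT y = NOT 0 = 1
s1 = z OR s0 = 1 OR 1 = 1
s2 = NOT s1 = NOT 1 = 0
s3 = s2 AND s0 = 0 AND 1 = 0
s4 = w OR s3 = 1 OR 0 = 1
s5 = x AND s4 = 0 AND 1 = 0
s6 = s5 AND s0 = 0 AND 1 = 0
s7 = s6 AND s3 = 0 AND 0 = 0
s8 = u OR s7 = 1 OR 0 = 1
s9 = s8 AND s0 = 1 AND 1 = 1
So s9 = 1 as required.

x=0, y=0, z=1, w=1, u=1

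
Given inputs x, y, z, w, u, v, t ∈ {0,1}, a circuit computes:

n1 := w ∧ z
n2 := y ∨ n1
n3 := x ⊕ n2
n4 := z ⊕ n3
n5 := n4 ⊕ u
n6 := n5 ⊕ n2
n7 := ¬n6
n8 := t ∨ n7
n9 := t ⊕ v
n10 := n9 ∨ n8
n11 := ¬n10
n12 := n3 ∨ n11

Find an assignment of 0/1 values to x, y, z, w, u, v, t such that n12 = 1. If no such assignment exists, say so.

x=0, y=1, z=0, w=1, u=1, v=1, t=0

n12 = n3 ∨ n11 must be 1, so at least one of n3, n11 is 1.
Check with x=0, y=1, z=0, w=1, u=1, v=1, t=0:
n1 = w ∧ z = 1 ∧ 0 = 0
n2 = y ∨ n1 = 1 ∨ 0 = 1
n3 = x ⊕ n2 = 0 ⊕ 1 = 1
n4 = z ⊕ n3 = 0 ⊕ 1 = 1
n5 = n4 ⊕ u = 1 ⊕ 1 = 0
n6 = n5 ⊕ n2 = 0 ⊕ 1 = 1
n7 = ¬n6 = ¬1 = 0
n8 = t ∨ n7 = 0 ∨ 0 = 0
n9 = t ⊕ v = 0 ⊕ 1 = 1
n10 = n9 ∨ n8 = 1 ∨ 0 = 1
n11 = ¬n10 = ¬1 = 0
n12 = n3 ∨ n11 = 1 ∨ 0 = 1
So n12 = 1 as required.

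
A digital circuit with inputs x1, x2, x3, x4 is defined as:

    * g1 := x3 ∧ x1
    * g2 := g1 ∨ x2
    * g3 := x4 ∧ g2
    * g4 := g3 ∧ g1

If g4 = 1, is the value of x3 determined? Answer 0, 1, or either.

g4 = g3 ∧ g1 must be 1, so both g3 = 1 and g1 = 1.
Every assignment with g4 = 1 has x3 = 1; there are 2 such assignment(s).
  x1=1, x2=0, x3=1, x4=1
  x1=1, x2=1, x3=1, x4=1

1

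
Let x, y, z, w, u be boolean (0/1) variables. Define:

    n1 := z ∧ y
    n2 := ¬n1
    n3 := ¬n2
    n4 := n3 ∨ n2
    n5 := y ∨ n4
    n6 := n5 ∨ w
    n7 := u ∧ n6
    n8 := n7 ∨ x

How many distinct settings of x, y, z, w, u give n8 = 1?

n8 = n7 ∨ x must be 1, so at least one of n7, x is 1.
Enumerating the 32 input combinations, 24 give n8 = 1 and 8 give n8 = 0.

24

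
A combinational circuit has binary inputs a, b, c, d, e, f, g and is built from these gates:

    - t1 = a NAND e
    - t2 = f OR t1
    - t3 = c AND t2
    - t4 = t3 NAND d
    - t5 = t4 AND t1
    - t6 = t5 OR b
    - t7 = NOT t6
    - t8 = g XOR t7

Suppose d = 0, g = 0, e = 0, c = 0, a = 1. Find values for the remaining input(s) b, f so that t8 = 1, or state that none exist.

no solution exists

With d = 0, g = 0, e = 0, c = 0, a = 1 fixed, none of the 4 settings of b, f give t8 = 1.
For example, with b=0, f=1:
t1 = a NAND e = 1 NAND 0 = 1
t2 = f OR t1 = 1 OR 1 = 1
t3 = c AND t2 = 0 AND 1 = 0
t4 = t3 NAND d = 0 NAND 0 = 1
t5 = t4 AND t1 = 1 AND 1 = 1
t6 = t5 OR b = 1 OR 0 = 1
t7 = NOT t6 = NOT 1 = 0
t8 = g XOR t7 = 0 XOR 0 = 0
giving t8 = 0 ≠ 1.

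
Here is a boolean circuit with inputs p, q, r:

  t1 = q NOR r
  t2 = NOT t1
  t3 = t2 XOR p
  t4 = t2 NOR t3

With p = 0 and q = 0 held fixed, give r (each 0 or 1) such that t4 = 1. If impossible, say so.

r=0

t4 = t2 NOR t3 must be 1, so both t2 = 0 and t3 = 0.
Check with p = 0 and q = 0 and r=0:
t1 = q NOR r = 0 NOR 0 = 1
t2 = NOT t1 = NOT 1 = 0
t3 = t2 XOR p = 0 XOR 0 = 0
t4 = t2 NOR t3 = 0 NOR 0 = 1
So t4 = 1.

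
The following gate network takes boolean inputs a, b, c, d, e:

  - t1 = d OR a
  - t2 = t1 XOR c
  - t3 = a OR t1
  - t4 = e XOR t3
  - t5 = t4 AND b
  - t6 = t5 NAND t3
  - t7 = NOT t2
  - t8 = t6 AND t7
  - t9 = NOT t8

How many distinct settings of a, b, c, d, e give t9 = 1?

19

t9 = NOT t8 must be 1, so t8 = 0.
t8 = t6 AND t7 must be 0, so at least one of t6, t7 is 0.
Enumerating the 32 input combinations, 19 give t9 = 1 and 13 give t9 = 0.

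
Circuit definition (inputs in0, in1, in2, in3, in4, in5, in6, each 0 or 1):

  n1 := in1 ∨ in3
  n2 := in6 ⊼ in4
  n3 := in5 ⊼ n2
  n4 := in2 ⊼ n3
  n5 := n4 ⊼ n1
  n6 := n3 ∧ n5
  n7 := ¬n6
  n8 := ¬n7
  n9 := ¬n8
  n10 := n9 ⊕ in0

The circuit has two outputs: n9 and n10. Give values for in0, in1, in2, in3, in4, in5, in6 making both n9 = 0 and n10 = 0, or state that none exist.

in0=0, in1=0, in2=1, in3=0, in4=1, in5=0, in6=1

Check with in0=0, in1=0, in2=1, in3=0, in4=1, in5=0, in6=1:
n1 = in1 ∨ in3 = 0 ∨ 0 = 0
n2 = in6 ⊼ in4 = 1 ⊼ 1 = 0
n3 = in5 ⊼ n2 = 0 ⊼ 0 = 1
n4 = in2 ⊼ n3 = 1 ⊼ 1 = 0
n5 = n4 ⊼ n1 = 0 ⊼ 0 = 1
n6 = n3 ∧ n5 = 1 ∧ 1 = 1
n7 = ¬n6 = ¬1 = 0
n8 = ¬n7 = ¬0 = 1
n9 = ¬n8 = ¬1 = 0
n10 = n9 ⊕ in0 = 0 ⊕ 0 = 0
So n9 = 0 and n10 = 0.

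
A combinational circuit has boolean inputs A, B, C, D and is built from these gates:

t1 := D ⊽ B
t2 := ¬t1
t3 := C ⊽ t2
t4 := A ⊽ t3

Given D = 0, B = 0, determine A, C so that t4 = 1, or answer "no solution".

A=0 C=1

t4 = A ⊽ t3 must be 1, so both A = 0 and t3 = 0.
t3 = C ⊽ t2 must be 0, so at least one of C, t2 is 1.
Check with D = 0, B = 0 and A=0, C=1:
t1 = D ⊽ B = 0 ⊽ 0 = 1
t2 = ¬t1 = ¬1 = 0
t3 = C ⊽ t2 = 1 ⊽ 0 = 0
t4 = A ⊽ t3 = 0 ⊽ 0 = 1
So t4 = 1.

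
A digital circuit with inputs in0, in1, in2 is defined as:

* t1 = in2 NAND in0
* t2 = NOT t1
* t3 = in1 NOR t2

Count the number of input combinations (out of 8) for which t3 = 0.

t3 = in1 NOR t2 must be 0, so at least one of in1, t2 is 1.
Satisfying assignments:
  in0=0, in1=1, in2=0
  in0=0, in1=1, in2=1
  in0=1, in1=0, in2=1
  in0=1, in1=1, in2=0
  in0=1, in1=1, in2=1

5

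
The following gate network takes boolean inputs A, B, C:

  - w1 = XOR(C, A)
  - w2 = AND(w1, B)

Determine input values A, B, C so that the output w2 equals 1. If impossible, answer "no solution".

w2 = AND(w1, B) must be 1, so both w1 = 1 and B = 1.
w1 = XOR(C, A) must be 1, so C and A differ.
Check with A=0, B=1, C=1:
w1 = XOR(C, A) = XOR(1, 0) = 1
w2 = AND(w1, B) = AND(1, 1) = 1
So w2 = 1 as required.

A=0, B=1, C=1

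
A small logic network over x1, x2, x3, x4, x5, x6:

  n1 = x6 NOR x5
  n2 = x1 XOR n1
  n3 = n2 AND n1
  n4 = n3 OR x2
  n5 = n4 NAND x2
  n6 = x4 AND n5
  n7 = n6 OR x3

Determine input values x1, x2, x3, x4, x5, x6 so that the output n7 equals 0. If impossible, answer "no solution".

n7 = n6 OR x3 must be 0, so both n6 = 0 and x3 = 0.
Check with x1=1, x2=1, x3=0, x4=0, x5=0, x6=1:
n1 = x6 NOR x5 = 1 NOR 0 = 0
n2 = x1 XOR n1 = 1 XOR 0 = 1
n3 = n2 AND n1 = 1 AND 0 = 0
n4 = n3 OR x2 = 0 OR 1 = 1
n5 = n4 NAND x2 = 1 NAND 1 = 0
n6 = x4 AND n5 = 0 AND 0 = 0
n7 = n6 OR x3 = 0 OR 0 = 0
So n7 = 0 as required.

x1=1, x2=1, x3=0, x4=0, x5=0, x6=1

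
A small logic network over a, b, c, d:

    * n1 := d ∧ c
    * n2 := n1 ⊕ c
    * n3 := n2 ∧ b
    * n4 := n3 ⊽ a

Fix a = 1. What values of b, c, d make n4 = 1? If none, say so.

no solution exists

With a = 1 fixed, none of the 8 settings of b, c, d give n4 = 1.
For example, with b=1, c=0, d=0:
n1 = d ∧ c = 0 ∧ 0 = 0
n2 = n1 ⊕ c = 0 ⊕ 0 = 0
n3 = n2 ∧ b = 0 ∧ 1 = 0
n4 = n3 ⊽ a = 0 ⊽ 1 = 0
giving n4 = 0 ≠ 1.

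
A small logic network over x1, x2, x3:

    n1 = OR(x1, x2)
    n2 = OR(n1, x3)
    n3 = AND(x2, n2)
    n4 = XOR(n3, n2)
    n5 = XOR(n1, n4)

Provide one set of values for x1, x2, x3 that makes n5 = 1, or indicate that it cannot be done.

Check with x1=0, x2=1, x3=0:
n1 = OR(x1, x2) = OR(0, 1) = 1
n2 = OR(n1, x3) = OR(1, 0) = 1
n3 = AND(x2, n2) = AND(1, 1) = 1
n4 = XOR(n3, n2) = XOR(1, 1) = 0
n5 = XOR(n1, n4) = XOR(1, 0) = 1
So n5 = 1 as required.

x1=0, x2=1, x3=0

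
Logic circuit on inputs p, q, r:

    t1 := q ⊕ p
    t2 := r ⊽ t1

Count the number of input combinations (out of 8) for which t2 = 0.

6

t2 = r ⊽ t1 must be 0, so at least one of r, t1 is 1.
Enumerating the 8 input combinations, 6 give t2 = 0 and 2 give t2 = 1.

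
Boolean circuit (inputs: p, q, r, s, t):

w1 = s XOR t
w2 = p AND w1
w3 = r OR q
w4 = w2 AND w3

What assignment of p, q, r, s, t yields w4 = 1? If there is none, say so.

Check with p=1, q=1, r=1, s=0, t=1:
w1 = s XOR t = 0 XOR 1 = 1
w2 = p AND w1 = 1 AND 1 = 1
w3 = r OR q = 1 OR 1 = 1
w4 = w2 AND w3 = 1 AND 1 = 1
So w4 = 1 as required.

p=1, q=1, r=1, s=0, t=1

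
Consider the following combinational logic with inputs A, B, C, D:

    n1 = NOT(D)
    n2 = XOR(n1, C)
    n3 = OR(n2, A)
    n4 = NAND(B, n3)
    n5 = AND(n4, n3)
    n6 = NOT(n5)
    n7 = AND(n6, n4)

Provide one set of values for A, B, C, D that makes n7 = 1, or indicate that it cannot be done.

A=0, B=0, C=0, D=1

n7 = AND(n6, n4) must be 1, so both n6 = 1 and n4 = 1.
n6 = NOT(n5) must be 1, so n5 = 0.
Check with A=0, B=0, C=0, D=1:
n1 = NOT(D) = NOT 1 = 0
n2 = XOR(n1, C) = XOR(0, 0) = 0
n3 = OR(n2, A) = OR(0, 0) = 0
n4 = NAND(B, n3) = NAND(0, 0) = 1
n5 = AND(n4, n3) = AND(1, 0) = 0
n6 = NOT(n5) = NOT 0 = 1
n7 = AND(n6, n4) = AND(1, 1) = 1
So n7 = 1 as required.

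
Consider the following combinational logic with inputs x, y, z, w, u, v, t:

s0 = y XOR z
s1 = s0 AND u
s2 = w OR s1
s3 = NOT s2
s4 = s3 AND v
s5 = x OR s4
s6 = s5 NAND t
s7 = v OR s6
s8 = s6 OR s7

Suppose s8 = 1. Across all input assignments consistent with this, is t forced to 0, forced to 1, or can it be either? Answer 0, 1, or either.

either

Both values of t occur among assignments with s8 = 1:
  t=0: x=0, y=0, z=0, w=0, u=0, v=0, t=0
  t=1: x=0, y=0, z=0, w=0, u=0, v=0, t=1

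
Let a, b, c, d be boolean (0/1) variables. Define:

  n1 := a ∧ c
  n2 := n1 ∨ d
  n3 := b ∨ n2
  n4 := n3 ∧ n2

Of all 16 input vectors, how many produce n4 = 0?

6

n4 = n3 ∧ n2 must be 0, so at least one of n3, n2 is 0.
Satisfying assignments:
  a=0, b=0, c=0, d=0
  a=0, b=0, c=1, d=0
  a=0, b=1, c=0, d=0
  a=0, b=1, c=1, d=0
  a=1, b=0, c=0, d=0
  a=1, b=1, c=0, d=0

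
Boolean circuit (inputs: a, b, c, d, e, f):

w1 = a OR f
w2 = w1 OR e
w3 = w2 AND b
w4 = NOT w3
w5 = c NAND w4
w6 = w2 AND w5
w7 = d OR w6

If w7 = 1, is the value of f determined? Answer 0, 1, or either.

Both values of f occur among assignments with w7 = 1:
  f=0: a=0, b=0, c=0, d=0, e=1, f=0
  f=1: a=0, b=0, c=0, d=0, e=0, f=1

either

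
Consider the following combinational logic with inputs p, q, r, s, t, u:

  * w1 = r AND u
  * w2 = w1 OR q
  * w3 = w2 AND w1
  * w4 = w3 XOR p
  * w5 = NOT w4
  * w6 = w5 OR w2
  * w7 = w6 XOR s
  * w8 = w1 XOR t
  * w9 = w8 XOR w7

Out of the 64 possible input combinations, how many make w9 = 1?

32

w9 = w8 XOR w7 must be 1, so w8 and w7 differ.
Enumerating the 64 input combinations, 32 give w9 = 1 and 32 give w9 = 0.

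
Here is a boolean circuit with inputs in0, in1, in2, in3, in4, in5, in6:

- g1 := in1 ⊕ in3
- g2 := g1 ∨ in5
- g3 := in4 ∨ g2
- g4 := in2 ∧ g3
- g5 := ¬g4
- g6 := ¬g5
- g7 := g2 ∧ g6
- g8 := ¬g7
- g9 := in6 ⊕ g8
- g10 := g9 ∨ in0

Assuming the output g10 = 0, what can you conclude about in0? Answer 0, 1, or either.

0

g10 = g9 ∨ in0 must be 0, so both g9 = 0 and in0 = 0.
Every assignment with g10 = 0 has in0 = 0; there are 32 such assignment(s).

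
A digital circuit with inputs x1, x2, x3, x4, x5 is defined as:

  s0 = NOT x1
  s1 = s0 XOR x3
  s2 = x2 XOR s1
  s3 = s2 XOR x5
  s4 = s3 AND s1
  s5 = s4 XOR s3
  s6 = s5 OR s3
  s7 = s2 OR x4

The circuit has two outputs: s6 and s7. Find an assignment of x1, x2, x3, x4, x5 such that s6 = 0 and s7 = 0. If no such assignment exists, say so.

x1=0, x2=0, x3=1, x4=0, x5=0

Check with x1=0, x2=0, x3=1, x4=0, x5=0:
s0 = NOT x1 = NOT 0 = 1
s1 = s0 XOR x3 = 1 XOR 1 = 0
s2 = x2 XOR s1 = 0 XOR 0 = 0
s3 = s2 XOR x5 = 0 XOR 0 = 0
s4 = s3 AND s1 = 0 AND 0 = 0
s5 = s4 XOR s3 = 0 XOR 0 = 0
s6 = s5 OR s3 = 0 OR 0 = 0
s7 = s2 OR x4 = 0 OR 0 = 0
So s6 = 0 and s7 = 0.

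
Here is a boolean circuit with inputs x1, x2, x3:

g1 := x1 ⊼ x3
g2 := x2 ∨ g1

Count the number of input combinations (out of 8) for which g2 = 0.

1

g2 = x2 ∨ g1 must be 0, so both x2 = 0 and g1 = 0.
g1 = x1 ⊼ x3 must be 0, so both x1 = 1 and x3 = 1.
Satisfying assignments:
  x1=1, x2=0, x3=1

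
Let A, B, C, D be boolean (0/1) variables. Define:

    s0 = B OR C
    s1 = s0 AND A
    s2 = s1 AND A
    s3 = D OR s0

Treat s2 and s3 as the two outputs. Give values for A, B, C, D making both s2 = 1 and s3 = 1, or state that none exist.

Check with A=1, B=0, C=1, D=1:
s0 = B OR C = 0 OR 1 = 1
s1 = s0 AND A = 1 AND 1 = 1
s2 = s1 AND A = 1 AND 1 = 1
s3 = D OR s0 = 1 OR 1 = 1
So s2 = 1 and s3 = 1.

A=1, B=0, C=1, D=1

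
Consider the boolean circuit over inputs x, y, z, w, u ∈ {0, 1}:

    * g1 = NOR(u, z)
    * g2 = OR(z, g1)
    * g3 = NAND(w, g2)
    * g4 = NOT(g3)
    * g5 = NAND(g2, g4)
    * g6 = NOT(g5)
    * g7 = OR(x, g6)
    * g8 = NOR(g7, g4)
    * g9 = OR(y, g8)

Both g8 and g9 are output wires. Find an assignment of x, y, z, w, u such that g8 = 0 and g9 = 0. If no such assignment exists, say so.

x=1, y=0, z=0, w=0, u=1

Check with x=1, y=0, z=0, w=0, u=1:
g1 = NOR(u, z) = NOR(1, 0) = 0
g2 = OR(z, g1) = OR(0, 0) = 0
g3 = NAND(w, g2) = NAND(0, 0) = 1
g4 = NOT(g3) = NOT 1 = 0
g5 = NAND(g2, g4) = NAND(0, 0) = 1
g6 = NOT(g5) = NOT 1 = 0
g7 = OR(x, g6) = OR(1, 0) = 1
g8 = NOR(g7, g4) = NOR(1, 0) = 0
g9 = OR(y, g8) = OR(0, 0) = 0
So g8 = 0 and g9 = 0.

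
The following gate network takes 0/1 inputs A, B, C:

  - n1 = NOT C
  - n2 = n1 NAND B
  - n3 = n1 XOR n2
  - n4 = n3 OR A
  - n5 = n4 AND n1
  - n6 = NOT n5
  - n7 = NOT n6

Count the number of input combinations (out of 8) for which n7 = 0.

n7 = NOT n6 must be 0, so n6 = 1.
n6 = NOT n5 must be 1, so n5 = 0.
Enumerating the 8 input combinations, 5 give n7 = 0 and 3 give n7 = 1.

5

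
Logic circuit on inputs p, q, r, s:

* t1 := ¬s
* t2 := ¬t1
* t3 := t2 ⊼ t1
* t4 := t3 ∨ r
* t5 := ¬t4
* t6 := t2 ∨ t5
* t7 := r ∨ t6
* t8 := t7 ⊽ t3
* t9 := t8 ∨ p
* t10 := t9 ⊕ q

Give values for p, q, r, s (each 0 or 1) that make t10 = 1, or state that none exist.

Check with p=1, q=0, r=0, s=0:
t1 = ¬s = ¬0 = 1
t2 = ¬t1 = ¬1 = 0
t3 = t2 ⊼ t1 = 0 ⊼ 1 = 1
t4 = t3 ∨ r = 1 ∨ 0 = 1
t5 = ¬t4 = ¬1 = 0
t6 = t2 ∨ t5 = 0 ∨ 0 = 0
t7 = r ∨ t6 = 0 ∨ 0 = 0
t8 = t7 ⊽ t3 = 0 ⊽ 1 = 0
t9 = t8 ∨ p = 0 ∨ 1 = 1
t10 = t9 ⊕ q = 1 ⊕ 0 = 1
So t10 = 1 as required.

p=1, q=0, r=0, s=0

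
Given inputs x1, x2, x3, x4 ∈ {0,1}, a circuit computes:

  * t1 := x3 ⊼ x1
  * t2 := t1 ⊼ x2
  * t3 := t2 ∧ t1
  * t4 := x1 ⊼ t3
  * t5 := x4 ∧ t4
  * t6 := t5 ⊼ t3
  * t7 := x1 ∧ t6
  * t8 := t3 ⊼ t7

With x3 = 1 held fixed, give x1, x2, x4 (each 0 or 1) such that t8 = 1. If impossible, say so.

x1=1, x2=1, x4=0

Check with x3 = 1 and x1=1, x2=1, x4=0:
t1 = x3 ⊼ x1 = 1 ⊼ 1 = 0
t2 = t1 ⊼ x2 = 0 ⊼ 1 = 1
t3 = t2 ∧ t1 = 1 ∧ 0 = 0
t4 = x1 ⊼ t3 = 1 ⊼ 0 = 1
t5 = x4 ∧ t4 = 0 ∧ 1 = 0
t6 = t5 ⊼ t3 = 0 ⊼ 0 = 1
t7 = x1 ∧ t6 = 1 ∧ 1 = 1
t8 = t3 ⊼ t7 = 0 ⊼ 1 = 1
So t8 = 1.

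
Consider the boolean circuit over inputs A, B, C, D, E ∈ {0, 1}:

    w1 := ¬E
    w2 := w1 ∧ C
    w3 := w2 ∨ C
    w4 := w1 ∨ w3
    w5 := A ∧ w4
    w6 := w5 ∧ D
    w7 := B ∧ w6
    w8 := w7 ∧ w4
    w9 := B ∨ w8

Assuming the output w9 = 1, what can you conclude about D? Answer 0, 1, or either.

Both values of D occur among assignments with w9 = 1:
  D=0: A=0, B=1, C=0, D=0, E=0
  D=1: A=0, B=1, C=0, D=1, E=0

either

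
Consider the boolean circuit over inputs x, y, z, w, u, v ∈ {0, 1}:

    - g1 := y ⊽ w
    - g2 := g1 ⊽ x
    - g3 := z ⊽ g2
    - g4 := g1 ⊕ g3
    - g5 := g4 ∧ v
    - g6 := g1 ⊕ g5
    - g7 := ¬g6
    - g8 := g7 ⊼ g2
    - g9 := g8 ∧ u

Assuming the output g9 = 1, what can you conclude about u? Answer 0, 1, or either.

1

g9 = g8 ∧ u must be 1, so both g8 = 1 and u = 1.
g8 = g7 ⊼ g2 must be 1, so at least one of g7, g2 is 0.
Every assignment with g9 = 1 has u = 1; there are 20 such assignment(s).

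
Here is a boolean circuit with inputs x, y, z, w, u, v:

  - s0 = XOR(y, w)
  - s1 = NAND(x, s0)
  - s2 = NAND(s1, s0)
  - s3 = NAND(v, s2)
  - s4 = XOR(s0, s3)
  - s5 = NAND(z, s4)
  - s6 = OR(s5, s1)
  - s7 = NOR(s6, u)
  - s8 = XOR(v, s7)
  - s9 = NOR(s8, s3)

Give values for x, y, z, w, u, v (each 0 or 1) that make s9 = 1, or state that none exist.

Check with x=1, y=0, z=1, w=1, u=0, v=1:
s0 = XOR(y, w) = XOR(0, 1) = 1
s1 = NAND(x, s0) = NAND(1, 1) = 0
s2 = NAND(s1, s0) = NAND(0, 1) = 1
s3 = NAND(v, s2) = NAND(1, 1) = 0
s4 = XOR(s0, s3) = XOR(1, 0) = 1
s5 = NAND(z, s4) = NAND(1, 1) = 0
s6 = OR(s5, s1) = OR(0, 0) = 0
s7 = NOR(s6, u) = NOR(0, 0) = 1
s8 = XOR(v, s7) = XOR(1, 1) = 0
s9 = NOR(s8, s3) = NOR(0, 0) = 1
So s9 = 1 as required.

x=1, y=0, z=1, w=1, u=0, v=1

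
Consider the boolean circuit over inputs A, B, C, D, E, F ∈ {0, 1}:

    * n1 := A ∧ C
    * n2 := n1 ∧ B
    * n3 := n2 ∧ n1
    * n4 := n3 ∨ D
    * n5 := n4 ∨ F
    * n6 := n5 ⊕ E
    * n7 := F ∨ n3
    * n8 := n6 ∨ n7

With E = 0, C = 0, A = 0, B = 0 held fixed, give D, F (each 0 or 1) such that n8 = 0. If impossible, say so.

D=0, F=0

Check with E = 0, C = 0, A = 0, B = 0 and D=0, F=0:
n1 = A ∧ C = 0 ∧ 0 = 0
n2 = n1 ∧ B = 0 ∧ 0 = 0
n3 = n2 ∧ n1 = 0 ∧ 0 = 0
n4 = n3 ∨ D = 0 ∨ 0 = 0
n5 = n4 ∨ F = 0 ∨ 0 = 0
n6 = n5 ⊕ E = 0 ⊕ 0 = 0
n7 = F ∨ n3 = 0 ∨ 0 = 0
n8 = n6 ∨ n7 = 0 ∨ 0 = 0
So n8 = 0.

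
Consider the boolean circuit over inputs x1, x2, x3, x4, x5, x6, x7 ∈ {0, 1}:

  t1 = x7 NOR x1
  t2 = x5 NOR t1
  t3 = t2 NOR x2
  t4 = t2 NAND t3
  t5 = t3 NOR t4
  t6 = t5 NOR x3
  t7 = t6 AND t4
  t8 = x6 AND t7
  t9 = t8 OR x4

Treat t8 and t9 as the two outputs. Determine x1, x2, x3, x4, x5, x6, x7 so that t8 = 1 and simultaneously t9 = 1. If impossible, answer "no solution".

x1=0, x2=0, x3=0, x4=1, x5=0, x6=1, x7=1

Check with x1=0, x2=0, x3=0, x4=1, x5=0, x6=1, x7=1:
t1 = x7 NOR x1 = 1 NOR 0 = 0
t2 = x5 NOR t1 = 0 NOR 0 = 1
t3 = t2 NOR x2 = 1 NOR 0 = 0
t4 = t2 NAND t3 = 1 NAND 0 = 1
t5 = t3 NOR t4 = 0 NOR 1 = 0
t6 = t5 NOR x3 = 0 NOR 0 = 1
t7 = t6 AND t4 = 1 AND 1 = 1
t8 = x6 AND t7 = 1 AND 1 = 1
t9 = t8 OR x4 = 1 OR 1 = 1
So t8 = 1 and t9 = 1.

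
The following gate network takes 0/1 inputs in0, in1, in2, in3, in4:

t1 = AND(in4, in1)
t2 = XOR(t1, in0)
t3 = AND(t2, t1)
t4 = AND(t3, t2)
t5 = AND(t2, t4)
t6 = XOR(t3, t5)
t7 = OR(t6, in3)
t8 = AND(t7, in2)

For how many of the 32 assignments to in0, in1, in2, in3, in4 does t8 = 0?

t8 = AND(t7, in2) must be 0, so at least one of t7, in2 is 0.
Enumerating the 32 input combinations, 24 give t8 = 0 and 8 give t8 = 1.

24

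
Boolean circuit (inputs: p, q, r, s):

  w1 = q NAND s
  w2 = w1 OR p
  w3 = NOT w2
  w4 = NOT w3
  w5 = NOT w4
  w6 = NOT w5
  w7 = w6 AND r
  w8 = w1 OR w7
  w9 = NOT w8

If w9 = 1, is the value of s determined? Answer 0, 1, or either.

1

w9 = NOT w8 must be 1, so w8 = 0.
w8 = w1 OR w7 must be 0, so both w1 = 0 and w7 = 0.
w1 = q NAND s must be 0, so both q = 1 and s = 1.
Every assignment with w9 = 1 has s = 1; there are 3 such assignment(s).
  p=0, q=1, r=0, s=1
  p=0, q=1, r=1, s=1
  p=1, q=1, r=0, s=1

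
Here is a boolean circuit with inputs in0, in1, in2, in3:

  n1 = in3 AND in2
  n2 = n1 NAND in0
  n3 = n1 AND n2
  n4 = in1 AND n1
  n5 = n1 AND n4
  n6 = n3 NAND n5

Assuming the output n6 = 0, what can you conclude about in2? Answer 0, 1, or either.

1

n6 = n3 NAND n5 must be 0, so both n3 = 1 and n5 = 1.
n3 = n1 AND n2 must be 1, so both n1 = 1 and n2 = 1.
n5 = n1 AND n4 must be 1, so both n1 = 1 and n4 = 1.
Every assignment with n6 = 0 has in2 = 1; there are 1 such assignment(s).
  in0=0, in1=1, in2=1, in3=1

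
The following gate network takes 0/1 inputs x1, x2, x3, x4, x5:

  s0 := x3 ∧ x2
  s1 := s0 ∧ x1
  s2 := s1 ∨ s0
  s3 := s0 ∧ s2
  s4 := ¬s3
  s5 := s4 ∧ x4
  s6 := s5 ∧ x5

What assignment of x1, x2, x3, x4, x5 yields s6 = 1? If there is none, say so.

x1=1 x2=1 x3=0 x4=1 x5=1

Check with x1=1 x2=1 x3=0 x4=1 x5=1:
s0 = x3 ∧ x2 = 0 ∧ 1 = 0
s1 = s0 ∧ x1 = 0 ∧ 1 = 0
s2 = s1 ∨ s0 = 0 ∨ 0 = 0
s3 = s0 ∧ s2 = 0 ∧ 0 = 0
s4 = ¬s3 = ¬0 = 1
s5 = s4 ∧ x4 = 1 ∧ 1 = 1
s6 = s5 ∧ x5 = 1 ∧ 1 = 1
So s6 = 1 as required.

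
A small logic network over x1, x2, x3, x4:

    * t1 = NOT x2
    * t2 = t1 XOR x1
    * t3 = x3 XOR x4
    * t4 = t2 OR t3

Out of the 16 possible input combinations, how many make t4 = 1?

12

t4 = t2 OR t3 must be 1, so at least one of t2, t3 is 1.
Enumerating the 16 input combinations, 12 give t4 = 1 and 4 give t4 = 0.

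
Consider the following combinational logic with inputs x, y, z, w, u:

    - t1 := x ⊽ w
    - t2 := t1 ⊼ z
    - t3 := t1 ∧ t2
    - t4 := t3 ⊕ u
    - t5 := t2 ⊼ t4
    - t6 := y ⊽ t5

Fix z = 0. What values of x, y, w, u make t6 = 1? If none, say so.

x=0 y=0 w=0 u=0

t6 = y ⊽ t5 must be 1, so both y = 0 and t5 = 0.
Check with z = 0 and x=0, y=0, w=0, u=0:
t1 = x ⊽ w = 0 ⊽ 0 = 1
t2 = t1 ⊼ z = 1 ⊼ 0 = 1
t3 = t1 ∧ t2 = 1 ∧ 1 = 1
t4 = t3 ⊕ u = 1 ⊕ 0 = 1
t5 = t2 ⊼ t4 = 1 ⊼ 1 = 0
t6 = y ⊽ t5 = 0 ⊽ 0 = 1
So t6 = 1.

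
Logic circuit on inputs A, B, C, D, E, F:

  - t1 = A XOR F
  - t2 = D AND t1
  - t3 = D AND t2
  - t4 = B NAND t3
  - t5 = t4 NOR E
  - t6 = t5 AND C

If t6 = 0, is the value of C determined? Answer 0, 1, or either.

Both values of C occur among assignments with t6 = 0:
  C=0: A=0, B=0, C=0, D=0, E=0, F=0
  C=1: A=0, B=0, C=1, D=0, E=0, F=0

either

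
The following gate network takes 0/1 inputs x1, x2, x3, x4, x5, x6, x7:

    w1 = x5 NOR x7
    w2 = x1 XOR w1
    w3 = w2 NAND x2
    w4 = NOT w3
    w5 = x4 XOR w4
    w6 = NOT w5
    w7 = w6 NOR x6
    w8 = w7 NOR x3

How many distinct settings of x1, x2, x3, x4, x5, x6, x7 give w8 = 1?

48

w8 = w7 NOR x3 must be 1, so both w7 = 0 and x3 = 0.
w7 = w6 NOR x6 must be 0, so at least one of w6, x6 is 1.
Enumerating the 128 input combinations, 48 give w8 = 1 and 80 give w8 = 0.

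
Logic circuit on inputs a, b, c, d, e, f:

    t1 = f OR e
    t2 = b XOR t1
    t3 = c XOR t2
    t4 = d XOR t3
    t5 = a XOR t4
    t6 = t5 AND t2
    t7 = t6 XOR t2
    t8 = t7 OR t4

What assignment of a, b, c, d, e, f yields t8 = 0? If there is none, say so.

t8 = t7 OR t4 must be 0, so both t7 = 0 and t4 = 0.
t7 = t6 XOR t2 must be 0, so t6 and t2 are equal.
Check with a=0 b=0 c=1 d=1 e=0 f=0:
t1 = f OR e = 0 OR 0 = 0
t2 = b XOR t1 = 0 XOR 0 = 0
t3 = c XOR t2 = 1 XOR 0 = 1
t4 = d XOR t3 = 1 XOR 1 = 0
t5 = a XOR t4 = 0 XOR 0 = 0
t6 = t5 AND t2 = 0 AND 0 = 0
t7 = t6 XOR t2 = 0 XOR 0 = 0
t8 = t7 OR t4 = 0 OR 0 = 0
So t8 = 0 as required.

a=0 b=0 c=1 d=1 e=0 f=0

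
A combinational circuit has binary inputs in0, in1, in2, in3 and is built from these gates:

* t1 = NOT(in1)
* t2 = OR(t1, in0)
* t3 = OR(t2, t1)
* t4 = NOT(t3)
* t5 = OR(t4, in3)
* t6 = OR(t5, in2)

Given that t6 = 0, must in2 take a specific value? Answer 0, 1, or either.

0

t6 = OR(t5, in2) must be 0, so both t5 = 0 and in2 = 0.
t5 = OR(t4, in3) must be 0, so both t4 = 0 and in3 = 0.
t4 = NOT(t3) must be 0, so t3 = 1.
Every assignment with t6 = 0 has in2 = 0; there are 3 such assignment(s).
  in0=0, in1=0, in2=0, in3=0
  in0=1, in1=0, in2=0, in3=0
  in0=1, in1=1, in2=0, in3=0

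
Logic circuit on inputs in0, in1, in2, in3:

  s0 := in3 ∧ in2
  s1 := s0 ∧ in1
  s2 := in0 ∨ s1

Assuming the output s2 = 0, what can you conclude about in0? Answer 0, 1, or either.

0

s2 = in0 ∨ s1 must be 0, so both in0 = 0 and s1 = 0.
s1 = s0 ∧ in1 must be 0, so at least one of s0, in1 is 0.
Every assignment with s2 = 0 has in0 = 0; there are 7 such assignment(s).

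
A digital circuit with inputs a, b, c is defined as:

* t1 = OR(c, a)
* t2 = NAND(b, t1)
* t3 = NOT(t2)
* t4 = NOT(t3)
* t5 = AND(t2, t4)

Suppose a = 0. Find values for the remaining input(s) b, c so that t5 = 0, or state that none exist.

t5 = AND(t2, t4) must be 0, so at least one of t2, t4 is 0.
Check with a = 0 and b=1, c=1:
t1 = OR(c, a) = OR(1, 0) = 1
t2 = NAND(b, t1) = NAND(1, 1) = 0
t3 = NOT(t2) = NOT 0 = 1
t4 = NOT(t3) = NOT 1 = 0
t5 = AND(t2, t4) = AND(0, 0) = 0
So t5 = 0.

b=1, c=1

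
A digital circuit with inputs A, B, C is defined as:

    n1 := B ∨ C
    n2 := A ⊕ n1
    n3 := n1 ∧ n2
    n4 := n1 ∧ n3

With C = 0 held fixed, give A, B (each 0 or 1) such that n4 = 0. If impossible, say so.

A=1, B=1

Check with C = 0 and A=1, B=1:
n1 = B ∨ C = 1 ∨ 0 = 1
n2 = A ⊕ n1 = 1 ⊕ 1 = 0
n3 = n1 ∧ n2 = 1 ∧ 0 = 0
n4 = n1 ∧ n3 = 1 ∧ 0 = 0
So n4 = 0.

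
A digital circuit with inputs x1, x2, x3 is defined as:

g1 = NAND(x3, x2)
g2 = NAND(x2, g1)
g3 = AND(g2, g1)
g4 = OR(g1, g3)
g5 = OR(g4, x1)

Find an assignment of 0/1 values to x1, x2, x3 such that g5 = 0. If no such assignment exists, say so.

g5 = OR(g4, x1) must be 0, so both g4 = 0 and x1 = 0.
g4 = OR(g1, g3) must be 0, so both g1 = 0 and g3 = 0.
g1 = NAND(x3, x2) must be 0, so both x3 = 1 and x2 = 1.
Check with x1=0, x2=1, x3=1:
g1 = NAND(x3, x2) = NAND(1, 1) = 0
g2 = NAND(x2, g1) = NAND(1, 0) = 1
g3 = AND(g2, g1) = AND(1, 0) = 0
g4 = OR(g1, g3) = OR(0, 0) = 0
g5 = OR(g4, x1) = OR(0, 0) = 0
So g5 = 0 as required.

x1=0, x2=1, x3=1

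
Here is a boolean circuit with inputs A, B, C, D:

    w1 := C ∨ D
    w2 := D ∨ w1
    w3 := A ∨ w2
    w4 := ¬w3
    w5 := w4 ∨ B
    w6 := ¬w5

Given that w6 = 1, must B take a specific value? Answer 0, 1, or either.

0

w6 = ¬w5 must be 1, so w5 = 0.
w5 = w4 ∨ B must be 0, so both w4 = 0 and B = 0.
w4 = ¬w3 must be 0, so w3 = 1.
Every assignment with w6 = 1 has B = 0; there are 7 such assignment(s).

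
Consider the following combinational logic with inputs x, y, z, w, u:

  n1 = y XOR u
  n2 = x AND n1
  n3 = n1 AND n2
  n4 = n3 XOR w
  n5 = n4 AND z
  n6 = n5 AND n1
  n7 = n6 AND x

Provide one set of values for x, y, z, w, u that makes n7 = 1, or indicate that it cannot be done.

n7 = n6 AND x must be 1, so both n6 = 1 and x = 1.
n6 = n5 AND n1 must be 1, so both n5 = 1 and n1 = 1.
n5 = n4 AND z must be 1, so both n4 = 1 and z = 1.
Check with x=1, y=0, z=1, w=0, u=1:
n1 = y XOR u = 0 XOR 1 = 1
n2 = x AND n1 = 1 AND 1 = 1
n3 = n1 AND n2 = 1 AND 1 = 1
n4 = n3 XOR w = 1 XOR 0 = 1
n5 = n4 AND z = 1 AND 1 = 1
n6 = n5 AND n1 = 1 AND 1 = 1
n7 = n6 AND x = 1 AND 1 = 1
So n7 = 1 as required.

x=1, y=0, z=1, w=0, u=1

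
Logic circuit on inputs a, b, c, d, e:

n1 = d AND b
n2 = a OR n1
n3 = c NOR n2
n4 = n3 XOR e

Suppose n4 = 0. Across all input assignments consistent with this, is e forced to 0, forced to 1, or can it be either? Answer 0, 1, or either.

either

Both values of e occur among assignments with n4 = 0:
  e=0: a=0, b=0, c=1, d=0, e=0
  e=1: a=0, b=0, c=0, d=0, e=1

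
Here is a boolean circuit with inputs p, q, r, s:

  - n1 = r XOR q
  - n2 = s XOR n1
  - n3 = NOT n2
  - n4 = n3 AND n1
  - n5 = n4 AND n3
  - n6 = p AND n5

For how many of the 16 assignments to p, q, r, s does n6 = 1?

n6 = p AND n5 must be 1, so both p = 1 and n5 = 1.
n5 = n4 AND n3 must be 1, so both n4 = 1 and n3 = 1.
Satisfying assignments:
  p=1, q=0, r=1, s=1
  p=1, q=1, r=0, s=1

2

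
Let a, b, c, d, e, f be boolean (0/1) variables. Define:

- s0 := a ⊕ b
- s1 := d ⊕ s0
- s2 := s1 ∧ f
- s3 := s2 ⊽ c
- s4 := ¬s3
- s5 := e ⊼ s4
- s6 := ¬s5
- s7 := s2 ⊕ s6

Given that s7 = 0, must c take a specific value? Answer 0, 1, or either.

Both values of c occur among assignments with s7 = 0:
  c=0: a=0, b=0, c=0, d=0, e=0, f=0
  c=1: a=0, b=0, c=1, d=0, e=0, f=0

either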